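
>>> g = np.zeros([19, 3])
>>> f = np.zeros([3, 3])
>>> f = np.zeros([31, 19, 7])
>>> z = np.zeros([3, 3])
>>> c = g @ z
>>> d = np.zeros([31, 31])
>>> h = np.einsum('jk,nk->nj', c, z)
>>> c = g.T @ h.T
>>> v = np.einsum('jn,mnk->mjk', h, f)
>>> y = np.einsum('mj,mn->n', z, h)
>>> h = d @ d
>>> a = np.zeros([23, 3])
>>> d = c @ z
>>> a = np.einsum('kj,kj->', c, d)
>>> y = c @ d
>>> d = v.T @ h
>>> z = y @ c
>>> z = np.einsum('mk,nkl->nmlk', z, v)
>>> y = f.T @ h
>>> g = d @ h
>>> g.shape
(7, 3, 31)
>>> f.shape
(31, 19, 7)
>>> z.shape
(31, 3, 7, 3)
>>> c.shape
(3, 3)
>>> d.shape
(7, 3, 31)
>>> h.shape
(31, 31)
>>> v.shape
(31, 3, 7)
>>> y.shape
(7, 19, 31)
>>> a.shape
()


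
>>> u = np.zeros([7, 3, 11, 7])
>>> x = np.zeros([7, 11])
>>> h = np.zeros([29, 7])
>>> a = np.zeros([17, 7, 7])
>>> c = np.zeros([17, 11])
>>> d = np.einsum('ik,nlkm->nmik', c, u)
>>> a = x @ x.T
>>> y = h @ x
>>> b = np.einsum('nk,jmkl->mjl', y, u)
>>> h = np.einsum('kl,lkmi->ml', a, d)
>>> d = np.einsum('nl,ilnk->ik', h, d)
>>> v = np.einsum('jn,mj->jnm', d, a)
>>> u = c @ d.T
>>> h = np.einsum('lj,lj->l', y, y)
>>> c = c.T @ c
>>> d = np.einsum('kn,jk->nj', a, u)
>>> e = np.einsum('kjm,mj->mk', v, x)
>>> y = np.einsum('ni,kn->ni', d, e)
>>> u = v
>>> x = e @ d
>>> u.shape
(7, 11, 7)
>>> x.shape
(7, 17)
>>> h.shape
(29,)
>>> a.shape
(7, 7)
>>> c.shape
(11, 11)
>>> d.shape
(7, 17)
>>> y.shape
(7, 17)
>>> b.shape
(3, 7, 7)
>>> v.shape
(7, 11, 7)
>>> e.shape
(7, 7)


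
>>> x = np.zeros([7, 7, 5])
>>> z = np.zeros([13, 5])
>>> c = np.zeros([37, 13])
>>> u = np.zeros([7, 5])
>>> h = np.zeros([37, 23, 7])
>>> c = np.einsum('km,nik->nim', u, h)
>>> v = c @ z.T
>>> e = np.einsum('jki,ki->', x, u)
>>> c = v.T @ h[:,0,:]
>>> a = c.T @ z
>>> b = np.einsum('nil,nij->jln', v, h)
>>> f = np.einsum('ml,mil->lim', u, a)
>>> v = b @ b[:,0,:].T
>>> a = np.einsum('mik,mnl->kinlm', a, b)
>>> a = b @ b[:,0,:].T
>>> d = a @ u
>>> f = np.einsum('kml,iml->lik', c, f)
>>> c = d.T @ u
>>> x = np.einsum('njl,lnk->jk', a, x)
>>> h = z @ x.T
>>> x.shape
(13, 5)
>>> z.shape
(13, 5)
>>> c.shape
(5, 13, 5)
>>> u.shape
(7, 5)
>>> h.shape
(13, 13)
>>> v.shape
(7, 13, 7)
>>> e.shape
()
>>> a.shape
(7, 13, 7)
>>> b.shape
(7, 13, 37)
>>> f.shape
(7, 5, 13)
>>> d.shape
(7, 13, 5)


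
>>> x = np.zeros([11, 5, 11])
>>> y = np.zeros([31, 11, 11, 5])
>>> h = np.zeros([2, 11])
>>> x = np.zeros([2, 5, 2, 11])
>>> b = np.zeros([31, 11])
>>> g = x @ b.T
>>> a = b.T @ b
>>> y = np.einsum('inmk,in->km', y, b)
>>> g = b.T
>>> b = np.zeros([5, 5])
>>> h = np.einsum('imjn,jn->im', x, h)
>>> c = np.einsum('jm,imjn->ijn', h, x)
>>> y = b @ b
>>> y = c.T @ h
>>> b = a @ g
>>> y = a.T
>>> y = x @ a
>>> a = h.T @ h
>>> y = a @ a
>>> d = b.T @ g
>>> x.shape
(2, 5, 2, 11)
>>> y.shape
(5, 5)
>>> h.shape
(2, 5)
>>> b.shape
(11, 31)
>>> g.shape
(11, 31)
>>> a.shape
(5, 5)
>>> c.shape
(2, 2, 11)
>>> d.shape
(31, 31)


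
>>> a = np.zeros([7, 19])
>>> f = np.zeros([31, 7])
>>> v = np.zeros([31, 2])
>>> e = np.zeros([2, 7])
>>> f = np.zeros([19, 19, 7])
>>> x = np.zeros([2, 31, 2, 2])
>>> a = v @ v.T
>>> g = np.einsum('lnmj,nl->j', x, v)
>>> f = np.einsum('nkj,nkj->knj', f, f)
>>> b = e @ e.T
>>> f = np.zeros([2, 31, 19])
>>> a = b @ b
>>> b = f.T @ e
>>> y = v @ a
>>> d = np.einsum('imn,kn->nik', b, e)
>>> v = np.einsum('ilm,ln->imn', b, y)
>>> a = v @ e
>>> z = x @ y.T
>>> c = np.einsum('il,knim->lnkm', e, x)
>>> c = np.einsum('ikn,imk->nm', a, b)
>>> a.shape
(19, 7, 7)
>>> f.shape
(2, 31, 19)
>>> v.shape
(19, 7, 2)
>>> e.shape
(2, 7)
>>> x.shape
(2, 31, 2, 2)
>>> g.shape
(2,)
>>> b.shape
(19, 31, 7)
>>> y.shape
(31, 2)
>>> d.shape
(7, 19, 2)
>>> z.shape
(2, 31, 2, 31)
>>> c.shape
(7, 31)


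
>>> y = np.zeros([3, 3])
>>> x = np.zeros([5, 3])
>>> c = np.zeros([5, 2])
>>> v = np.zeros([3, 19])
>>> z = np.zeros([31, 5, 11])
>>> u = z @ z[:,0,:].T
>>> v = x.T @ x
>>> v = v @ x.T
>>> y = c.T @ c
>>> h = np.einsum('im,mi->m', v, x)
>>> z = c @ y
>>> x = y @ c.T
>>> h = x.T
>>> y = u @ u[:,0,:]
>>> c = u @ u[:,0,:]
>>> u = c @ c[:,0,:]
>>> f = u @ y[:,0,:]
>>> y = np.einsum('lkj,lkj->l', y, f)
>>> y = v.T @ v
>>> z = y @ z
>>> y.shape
(5, 5)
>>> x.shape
(2, 5)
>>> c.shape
(31, 5, 31)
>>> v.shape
(3, 5)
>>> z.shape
(5, 2)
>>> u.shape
(31, 5, 31)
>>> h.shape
(5, 2)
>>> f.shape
(31, 5, 31)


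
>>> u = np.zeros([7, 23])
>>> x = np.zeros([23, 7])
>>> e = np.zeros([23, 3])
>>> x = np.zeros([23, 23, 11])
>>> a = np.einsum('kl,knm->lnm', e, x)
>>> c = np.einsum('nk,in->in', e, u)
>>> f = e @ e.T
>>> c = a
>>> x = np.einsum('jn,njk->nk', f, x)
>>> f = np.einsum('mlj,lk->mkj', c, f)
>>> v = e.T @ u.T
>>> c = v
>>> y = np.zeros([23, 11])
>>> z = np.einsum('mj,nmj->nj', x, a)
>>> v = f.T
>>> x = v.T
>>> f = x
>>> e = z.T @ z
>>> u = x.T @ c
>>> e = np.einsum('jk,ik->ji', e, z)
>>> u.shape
(11, 23, 7)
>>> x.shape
(3, 23, 11)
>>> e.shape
(11, 3)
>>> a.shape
(3, 23, 11)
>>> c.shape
(3, 7)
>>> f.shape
(3, 23, 11)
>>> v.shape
(11, 23, 3)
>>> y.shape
(23, 11)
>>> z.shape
(3, 11)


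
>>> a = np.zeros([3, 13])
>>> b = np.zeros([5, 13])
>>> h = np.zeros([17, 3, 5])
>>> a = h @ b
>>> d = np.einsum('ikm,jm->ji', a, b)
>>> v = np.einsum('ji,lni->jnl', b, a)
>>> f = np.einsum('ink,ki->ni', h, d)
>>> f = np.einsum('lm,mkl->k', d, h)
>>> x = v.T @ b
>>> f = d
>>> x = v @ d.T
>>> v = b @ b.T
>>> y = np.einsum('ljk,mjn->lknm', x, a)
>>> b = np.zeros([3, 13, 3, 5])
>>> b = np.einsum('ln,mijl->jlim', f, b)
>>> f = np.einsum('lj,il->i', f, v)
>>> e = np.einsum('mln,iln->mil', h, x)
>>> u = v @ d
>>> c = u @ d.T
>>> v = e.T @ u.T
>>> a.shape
(17, 3, 13)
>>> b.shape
(3, 5, 13, 3)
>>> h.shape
(17, 3, 5)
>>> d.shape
(5, 17)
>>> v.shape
(3, 5, 5)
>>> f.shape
(5,)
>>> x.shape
(5, 3, 5)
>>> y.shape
(5, 5, 13, 17)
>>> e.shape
(17, 5, 3)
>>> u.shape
(5, 17)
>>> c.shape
(5, 5)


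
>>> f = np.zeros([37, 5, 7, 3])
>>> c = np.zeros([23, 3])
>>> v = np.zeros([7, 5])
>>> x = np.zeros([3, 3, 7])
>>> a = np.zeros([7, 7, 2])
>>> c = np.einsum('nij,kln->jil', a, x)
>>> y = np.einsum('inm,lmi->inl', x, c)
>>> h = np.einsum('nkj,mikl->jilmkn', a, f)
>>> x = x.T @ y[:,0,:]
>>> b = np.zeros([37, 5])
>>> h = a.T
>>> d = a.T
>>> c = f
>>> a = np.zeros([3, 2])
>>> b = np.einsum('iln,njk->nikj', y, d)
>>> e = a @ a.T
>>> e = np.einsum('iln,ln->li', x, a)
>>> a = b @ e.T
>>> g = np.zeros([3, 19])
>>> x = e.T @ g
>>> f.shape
(37, 5, 7, 3)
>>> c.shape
(37, 5, 7, 3)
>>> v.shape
(7, 5)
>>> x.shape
(7, 19)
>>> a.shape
(2, 3, 7, 3)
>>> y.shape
(3, 3, 2)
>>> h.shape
(2, 7, 7)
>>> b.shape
(2, 3, 7, 7)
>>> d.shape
(2, 7, 7)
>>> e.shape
(3, 7)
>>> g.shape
(3, 19)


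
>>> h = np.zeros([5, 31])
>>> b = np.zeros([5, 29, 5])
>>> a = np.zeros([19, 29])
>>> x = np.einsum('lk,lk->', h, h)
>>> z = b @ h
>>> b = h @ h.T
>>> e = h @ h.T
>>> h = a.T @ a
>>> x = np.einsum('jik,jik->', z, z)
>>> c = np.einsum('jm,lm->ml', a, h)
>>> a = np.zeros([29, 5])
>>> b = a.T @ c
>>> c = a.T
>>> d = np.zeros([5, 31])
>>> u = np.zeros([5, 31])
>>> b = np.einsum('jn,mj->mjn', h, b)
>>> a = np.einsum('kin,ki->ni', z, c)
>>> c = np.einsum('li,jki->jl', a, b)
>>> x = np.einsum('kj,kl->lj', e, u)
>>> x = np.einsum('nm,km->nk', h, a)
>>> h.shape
(29, 29)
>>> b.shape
(5, 29, 29)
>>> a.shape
(31, 29)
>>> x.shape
(29, 31)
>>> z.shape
(5, 29, 31)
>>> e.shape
(5, 5)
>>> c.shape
(5, 31)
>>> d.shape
(5, 31)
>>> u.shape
(5, 31)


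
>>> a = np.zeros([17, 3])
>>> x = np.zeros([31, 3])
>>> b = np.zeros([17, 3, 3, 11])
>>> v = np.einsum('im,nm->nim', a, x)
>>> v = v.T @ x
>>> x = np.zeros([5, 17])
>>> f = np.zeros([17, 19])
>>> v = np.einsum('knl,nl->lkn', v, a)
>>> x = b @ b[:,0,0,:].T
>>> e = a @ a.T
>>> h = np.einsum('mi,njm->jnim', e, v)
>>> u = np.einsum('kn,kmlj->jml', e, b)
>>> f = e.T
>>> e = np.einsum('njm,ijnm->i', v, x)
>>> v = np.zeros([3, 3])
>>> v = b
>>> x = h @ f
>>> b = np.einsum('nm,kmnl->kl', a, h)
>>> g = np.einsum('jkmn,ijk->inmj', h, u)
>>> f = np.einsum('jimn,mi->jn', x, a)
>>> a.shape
(17, 3)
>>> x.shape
(3, 3, 17, 17)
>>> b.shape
(3, 17)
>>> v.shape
(17, 3, 3, 11)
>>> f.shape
(3, 17)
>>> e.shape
(17,)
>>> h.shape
(3, 3, 17, 17)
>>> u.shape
(11, 3, 3)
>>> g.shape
(11, 17, 17, 3)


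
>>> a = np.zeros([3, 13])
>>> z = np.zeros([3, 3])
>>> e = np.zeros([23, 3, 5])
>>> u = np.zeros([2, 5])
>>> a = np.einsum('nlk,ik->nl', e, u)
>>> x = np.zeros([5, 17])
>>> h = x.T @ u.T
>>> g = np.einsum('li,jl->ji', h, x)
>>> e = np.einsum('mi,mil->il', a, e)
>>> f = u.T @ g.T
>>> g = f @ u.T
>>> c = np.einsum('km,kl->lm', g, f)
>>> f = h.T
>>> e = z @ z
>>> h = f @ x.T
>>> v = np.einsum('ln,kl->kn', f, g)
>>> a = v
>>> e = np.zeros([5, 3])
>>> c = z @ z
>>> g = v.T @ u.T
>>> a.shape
(5, 17)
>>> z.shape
(3, 3)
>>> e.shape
(5, 3)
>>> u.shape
(2, 5)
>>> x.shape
(5, 17)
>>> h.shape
(2, 5)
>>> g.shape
(17, 2)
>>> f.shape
(2, 17)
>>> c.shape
(3, 3)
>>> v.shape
(5, 17)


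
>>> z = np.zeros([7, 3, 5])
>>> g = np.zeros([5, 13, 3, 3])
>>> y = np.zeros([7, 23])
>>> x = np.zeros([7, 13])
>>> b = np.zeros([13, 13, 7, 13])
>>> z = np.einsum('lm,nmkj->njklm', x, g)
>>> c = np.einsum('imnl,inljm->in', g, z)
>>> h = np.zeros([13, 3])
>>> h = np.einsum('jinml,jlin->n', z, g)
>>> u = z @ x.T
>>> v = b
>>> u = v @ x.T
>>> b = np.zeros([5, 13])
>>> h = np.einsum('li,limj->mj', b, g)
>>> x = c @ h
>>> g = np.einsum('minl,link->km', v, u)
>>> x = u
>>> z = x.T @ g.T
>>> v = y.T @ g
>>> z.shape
(7, 7, 13, 7)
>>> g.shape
(7, 13)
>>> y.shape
(7, 23)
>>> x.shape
(13, 13, 7, 7)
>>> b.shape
(5, 13)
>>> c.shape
(5, 3)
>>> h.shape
(3, 3)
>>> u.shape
(13, 13, 7, 7)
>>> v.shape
(23, 13)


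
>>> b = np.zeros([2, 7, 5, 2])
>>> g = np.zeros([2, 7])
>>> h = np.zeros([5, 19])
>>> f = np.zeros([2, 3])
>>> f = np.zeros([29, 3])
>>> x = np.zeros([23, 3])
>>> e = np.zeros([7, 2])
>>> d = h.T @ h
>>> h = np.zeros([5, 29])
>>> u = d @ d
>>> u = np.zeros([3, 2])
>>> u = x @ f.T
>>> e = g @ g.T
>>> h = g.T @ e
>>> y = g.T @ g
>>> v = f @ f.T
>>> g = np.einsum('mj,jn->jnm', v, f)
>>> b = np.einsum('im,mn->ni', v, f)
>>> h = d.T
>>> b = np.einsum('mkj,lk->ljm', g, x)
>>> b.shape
(23, 29, 29)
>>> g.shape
(29, 3, 29)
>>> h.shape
(19, 19)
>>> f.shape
(29, 3)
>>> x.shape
(23, 3)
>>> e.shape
(2, 2)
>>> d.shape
(19, 19)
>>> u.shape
(23, 29)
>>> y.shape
(7, 7)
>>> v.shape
(29, 29)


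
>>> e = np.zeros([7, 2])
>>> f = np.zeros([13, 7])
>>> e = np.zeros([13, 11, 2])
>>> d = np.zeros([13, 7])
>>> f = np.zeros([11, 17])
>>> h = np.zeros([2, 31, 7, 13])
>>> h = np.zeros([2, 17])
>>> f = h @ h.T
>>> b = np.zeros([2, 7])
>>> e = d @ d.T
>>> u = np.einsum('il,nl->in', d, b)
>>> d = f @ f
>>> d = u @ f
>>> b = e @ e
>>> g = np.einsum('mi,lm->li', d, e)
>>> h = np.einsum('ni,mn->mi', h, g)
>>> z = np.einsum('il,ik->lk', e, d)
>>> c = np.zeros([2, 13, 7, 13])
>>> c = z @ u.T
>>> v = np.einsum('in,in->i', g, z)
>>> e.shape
(13, 13)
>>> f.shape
(2, 2)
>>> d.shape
(13, 2)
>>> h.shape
(13, 17)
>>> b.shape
(13, 13)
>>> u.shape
(13, 2)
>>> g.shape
(13, 2)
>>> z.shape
(13, 2)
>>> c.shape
(13, 13)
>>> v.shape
(13,)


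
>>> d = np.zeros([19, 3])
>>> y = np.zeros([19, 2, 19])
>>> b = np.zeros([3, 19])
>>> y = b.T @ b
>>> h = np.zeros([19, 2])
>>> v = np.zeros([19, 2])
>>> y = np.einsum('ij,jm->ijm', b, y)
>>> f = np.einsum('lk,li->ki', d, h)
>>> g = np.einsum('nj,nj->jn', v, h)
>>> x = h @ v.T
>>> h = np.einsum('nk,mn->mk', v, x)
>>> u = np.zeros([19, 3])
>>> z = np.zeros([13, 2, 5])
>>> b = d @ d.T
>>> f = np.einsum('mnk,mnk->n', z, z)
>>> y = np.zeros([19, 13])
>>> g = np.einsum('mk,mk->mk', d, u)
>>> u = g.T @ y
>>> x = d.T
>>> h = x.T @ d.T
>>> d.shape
(19, 3)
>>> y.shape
(19, 13)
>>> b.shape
(19, 19)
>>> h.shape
(19, 19)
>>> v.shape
(19, 2)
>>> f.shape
(2,)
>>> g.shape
(19, 3)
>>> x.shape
(3, 19)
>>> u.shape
(3, 13)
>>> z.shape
(13, 2, 5)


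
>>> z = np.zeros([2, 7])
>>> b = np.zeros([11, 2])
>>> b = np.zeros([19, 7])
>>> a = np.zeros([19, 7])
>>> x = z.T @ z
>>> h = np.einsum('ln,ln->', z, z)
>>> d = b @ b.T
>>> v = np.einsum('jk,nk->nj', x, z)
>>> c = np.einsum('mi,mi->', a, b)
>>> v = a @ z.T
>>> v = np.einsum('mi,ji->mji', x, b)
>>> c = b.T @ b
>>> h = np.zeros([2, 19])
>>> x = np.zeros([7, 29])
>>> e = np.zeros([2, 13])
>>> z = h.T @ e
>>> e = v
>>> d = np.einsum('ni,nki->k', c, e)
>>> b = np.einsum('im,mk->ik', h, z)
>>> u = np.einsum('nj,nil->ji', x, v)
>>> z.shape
(19, 13)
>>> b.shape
(2, 13)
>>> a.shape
(19, 7)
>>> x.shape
(7, 29)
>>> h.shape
(2, 19)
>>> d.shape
(19,)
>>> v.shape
(7, 19, 7)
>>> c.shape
(7, 7)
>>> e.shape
(7, 19, 7)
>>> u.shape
(29, 19)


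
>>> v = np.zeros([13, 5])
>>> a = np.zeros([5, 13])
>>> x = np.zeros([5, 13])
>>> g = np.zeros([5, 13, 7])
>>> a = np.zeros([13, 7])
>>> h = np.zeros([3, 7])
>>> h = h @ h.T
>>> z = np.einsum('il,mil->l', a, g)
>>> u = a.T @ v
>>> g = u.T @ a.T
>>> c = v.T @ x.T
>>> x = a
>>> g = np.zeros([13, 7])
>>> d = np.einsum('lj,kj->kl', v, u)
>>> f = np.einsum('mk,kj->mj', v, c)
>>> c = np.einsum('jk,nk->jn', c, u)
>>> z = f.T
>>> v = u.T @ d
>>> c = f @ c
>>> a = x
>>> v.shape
(5, 13)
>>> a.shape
(13, 7)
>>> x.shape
(13, 7)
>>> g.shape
(13, 7)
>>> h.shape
(3, 3)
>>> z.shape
(5, 13)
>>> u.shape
(7, 5)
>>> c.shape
(13, 7)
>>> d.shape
(7, 13)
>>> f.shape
(13, 5)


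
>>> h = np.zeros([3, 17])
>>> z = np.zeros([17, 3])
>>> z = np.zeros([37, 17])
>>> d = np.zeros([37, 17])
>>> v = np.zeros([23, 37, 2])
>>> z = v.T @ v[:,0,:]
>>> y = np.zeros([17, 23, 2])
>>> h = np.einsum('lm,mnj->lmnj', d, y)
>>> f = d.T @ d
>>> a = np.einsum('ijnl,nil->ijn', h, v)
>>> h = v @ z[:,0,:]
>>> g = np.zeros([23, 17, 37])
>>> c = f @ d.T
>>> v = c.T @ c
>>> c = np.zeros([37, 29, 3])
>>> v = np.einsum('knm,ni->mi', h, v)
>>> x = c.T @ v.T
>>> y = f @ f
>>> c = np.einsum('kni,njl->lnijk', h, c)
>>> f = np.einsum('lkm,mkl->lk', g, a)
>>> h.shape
(23, 37, 2)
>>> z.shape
(2, 37, 2)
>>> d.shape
(37, 17)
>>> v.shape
(2, 37)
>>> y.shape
(17, 17)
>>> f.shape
(23, 17)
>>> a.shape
(37, 17, 23)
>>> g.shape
(23, 17, 37)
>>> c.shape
(3, 37, 2, 29, 23)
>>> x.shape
(3, 29, 2)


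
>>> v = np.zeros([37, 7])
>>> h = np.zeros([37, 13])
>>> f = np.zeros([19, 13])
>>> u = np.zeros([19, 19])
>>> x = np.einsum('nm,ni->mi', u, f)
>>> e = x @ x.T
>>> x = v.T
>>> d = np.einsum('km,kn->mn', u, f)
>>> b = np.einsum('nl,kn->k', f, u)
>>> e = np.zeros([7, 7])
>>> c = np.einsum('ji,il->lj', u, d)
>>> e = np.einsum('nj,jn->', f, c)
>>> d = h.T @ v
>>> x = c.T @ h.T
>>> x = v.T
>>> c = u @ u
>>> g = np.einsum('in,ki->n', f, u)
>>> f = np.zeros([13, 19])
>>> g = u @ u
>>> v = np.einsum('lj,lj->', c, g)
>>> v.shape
()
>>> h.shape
(37, 13)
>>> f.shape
(13, 19)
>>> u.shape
(19, 19)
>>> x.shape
(7, 37)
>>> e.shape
()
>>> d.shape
(13, 7)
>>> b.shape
(19,)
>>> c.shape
(19, 19)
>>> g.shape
(19, 19)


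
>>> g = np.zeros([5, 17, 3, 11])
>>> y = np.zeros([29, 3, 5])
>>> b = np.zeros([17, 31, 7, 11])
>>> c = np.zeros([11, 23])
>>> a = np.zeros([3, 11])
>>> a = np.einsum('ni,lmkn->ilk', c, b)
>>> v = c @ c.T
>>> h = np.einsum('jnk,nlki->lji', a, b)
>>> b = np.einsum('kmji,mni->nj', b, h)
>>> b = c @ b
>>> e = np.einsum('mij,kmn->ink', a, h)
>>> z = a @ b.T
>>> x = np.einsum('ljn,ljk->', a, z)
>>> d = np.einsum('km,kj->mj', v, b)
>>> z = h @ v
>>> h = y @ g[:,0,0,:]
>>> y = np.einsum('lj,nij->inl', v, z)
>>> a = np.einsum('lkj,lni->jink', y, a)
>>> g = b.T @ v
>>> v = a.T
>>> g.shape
(7, 11)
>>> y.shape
(23, 31, 11)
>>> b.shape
(11, 7)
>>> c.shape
(11, 23)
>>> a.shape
(11, 7, 17, 31)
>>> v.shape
(31, 17, 7, 11)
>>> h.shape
(29, 3, 11)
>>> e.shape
(17, 11, 31)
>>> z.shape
(31, 23, 11)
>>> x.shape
()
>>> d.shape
(11, 7)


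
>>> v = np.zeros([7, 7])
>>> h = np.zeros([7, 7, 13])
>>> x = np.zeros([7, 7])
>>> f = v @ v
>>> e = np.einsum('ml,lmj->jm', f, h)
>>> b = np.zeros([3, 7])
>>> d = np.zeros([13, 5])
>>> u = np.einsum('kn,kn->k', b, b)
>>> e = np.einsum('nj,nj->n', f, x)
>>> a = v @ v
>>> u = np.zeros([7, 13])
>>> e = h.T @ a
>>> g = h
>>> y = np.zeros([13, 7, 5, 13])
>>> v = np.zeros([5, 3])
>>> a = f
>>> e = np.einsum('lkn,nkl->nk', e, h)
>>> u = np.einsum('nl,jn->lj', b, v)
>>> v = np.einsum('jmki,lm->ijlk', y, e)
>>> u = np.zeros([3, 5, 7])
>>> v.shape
(13, 13, 7, 5)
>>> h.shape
(7, 7, 13)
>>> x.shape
(7, 7)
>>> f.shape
(7, 7)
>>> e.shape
(7, 7)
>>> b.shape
(3, 7)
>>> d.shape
(13, 5)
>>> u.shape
(3, 5, 7)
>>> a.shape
(7, 7)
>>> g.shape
(7, 7, 13)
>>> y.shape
(13, 7, 5, 13)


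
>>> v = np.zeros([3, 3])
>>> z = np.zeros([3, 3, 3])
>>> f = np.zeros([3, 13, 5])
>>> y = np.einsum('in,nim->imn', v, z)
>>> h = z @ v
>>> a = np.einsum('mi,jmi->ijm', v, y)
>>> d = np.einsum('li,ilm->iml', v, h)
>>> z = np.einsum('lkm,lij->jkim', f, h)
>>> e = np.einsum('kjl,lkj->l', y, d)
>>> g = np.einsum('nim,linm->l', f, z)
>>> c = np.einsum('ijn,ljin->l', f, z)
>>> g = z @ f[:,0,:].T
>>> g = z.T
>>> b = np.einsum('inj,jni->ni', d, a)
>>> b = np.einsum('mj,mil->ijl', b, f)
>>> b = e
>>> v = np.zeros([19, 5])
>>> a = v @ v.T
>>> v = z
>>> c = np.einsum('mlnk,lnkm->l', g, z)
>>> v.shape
(3, 13, 3, 5)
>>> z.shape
(3, 13, 3, 5)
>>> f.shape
(3, 13, 5)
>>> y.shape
(3, 3, 3)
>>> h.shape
(3, 3, 3)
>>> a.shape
(19, 19)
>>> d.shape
(3, 3, 3)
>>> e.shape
(3,)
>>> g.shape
(5, 3, 13, 3)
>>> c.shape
(3,)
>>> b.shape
(3,)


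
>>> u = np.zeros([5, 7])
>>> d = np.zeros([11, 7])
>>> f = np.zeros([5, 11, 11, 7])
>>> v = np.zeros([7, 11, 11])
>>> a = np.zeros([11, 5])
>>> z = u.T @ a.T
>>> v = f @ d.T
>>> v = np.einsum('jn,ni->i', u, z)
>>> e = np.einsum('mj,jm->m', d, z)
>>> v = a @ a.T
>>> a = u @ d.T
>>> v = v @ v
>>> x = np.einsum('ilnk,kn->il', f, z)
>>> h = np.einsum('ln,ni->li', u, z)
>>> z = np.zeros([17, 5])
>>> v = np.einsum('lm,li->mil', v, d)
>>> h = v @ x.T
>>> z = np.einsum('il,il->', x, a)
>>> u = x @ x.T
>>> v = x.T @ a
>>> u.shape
(5, 5)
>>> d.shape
(11, 7)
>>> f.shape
(5, 11, 11, 7)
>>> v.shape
(11, 11)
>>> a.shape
(5, 11)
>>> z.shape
()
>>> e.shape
(11,)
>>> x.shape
(5, 11)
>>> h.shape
(11, 7, 5)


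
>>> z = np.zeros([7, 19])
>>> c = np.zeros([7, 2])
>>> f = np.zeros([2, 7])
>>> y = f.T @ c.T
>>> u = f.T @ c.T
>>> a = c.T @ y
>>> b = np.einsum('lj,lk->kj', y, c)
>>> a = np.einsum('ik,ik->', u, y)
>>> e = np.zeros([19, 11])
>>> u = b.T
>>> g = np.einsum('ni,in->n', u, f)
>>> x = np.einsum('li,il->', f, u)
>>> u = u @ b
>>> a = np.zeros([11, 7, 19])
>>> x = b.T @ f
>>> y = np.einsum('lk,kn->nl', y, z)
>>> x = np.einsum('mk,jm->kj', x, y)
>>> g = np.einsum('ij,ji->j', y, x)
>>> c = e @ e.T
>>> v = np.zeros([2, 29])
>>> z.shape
(7, 19)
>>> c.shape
(19, 19)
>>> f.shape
(2, 7)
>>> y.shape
(19, 7)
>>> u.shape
(7, 7)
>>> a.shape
(11, 7, 19)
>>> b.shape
(2, 7)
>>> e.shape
(19, 11)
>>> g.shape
(7,)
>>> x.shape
(7, 19)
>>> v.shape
(2, 29)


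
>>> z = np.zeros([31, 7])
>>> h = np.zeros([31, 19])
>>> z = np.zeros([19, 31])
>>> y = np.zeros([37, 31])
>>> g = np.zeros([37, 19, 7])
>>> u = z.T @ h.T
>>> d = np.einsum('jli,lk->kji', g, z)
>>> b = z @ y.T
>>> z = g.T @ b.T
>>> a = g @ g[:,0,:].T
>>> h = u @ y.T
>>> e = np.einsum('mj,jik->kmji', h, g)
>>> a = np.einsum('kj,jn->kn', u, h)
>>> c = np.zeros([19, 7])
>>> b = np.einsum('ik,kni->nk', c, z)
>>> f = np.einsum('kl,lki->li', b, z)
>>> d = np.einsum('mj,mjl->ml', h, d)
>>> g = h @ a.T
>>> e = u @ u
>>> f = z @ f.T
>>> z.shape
(7, 19, 19)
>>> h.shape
(31, 37)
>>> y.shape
(37, 31)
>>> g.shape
(31, 31)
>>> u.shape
(31, 31)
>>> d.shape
(31, 7)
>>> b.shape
(19, 7)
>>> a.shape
(31, 37)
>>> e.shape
(31, 31)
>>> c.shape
(19, 7)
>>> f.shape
(7, 19, 7)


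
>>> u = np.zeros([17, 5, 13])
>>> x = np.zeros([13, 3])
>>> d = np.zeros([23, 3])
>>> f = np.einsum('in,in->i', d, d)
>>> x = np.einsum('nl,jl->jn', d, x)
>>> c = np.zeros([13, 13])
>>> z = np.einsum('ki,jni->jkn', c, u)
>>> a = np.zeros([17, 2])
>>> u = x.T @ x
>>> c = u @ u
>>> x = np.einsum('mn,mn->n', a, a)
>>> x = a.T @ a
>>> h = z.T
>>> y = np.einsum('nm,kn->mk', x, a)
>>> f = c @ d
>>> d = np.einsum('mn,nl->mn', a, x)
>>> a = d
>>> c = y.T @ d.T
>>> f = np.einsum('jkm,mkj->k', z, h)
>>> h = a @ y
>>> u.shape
(23, 23)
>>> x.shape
(2, 2)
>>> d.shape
(17, 2)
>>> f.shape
(13,)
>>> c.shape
(17, 17)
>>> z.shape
(17, 13, 5)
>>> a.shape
(17, 2)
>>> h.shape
(17, 17)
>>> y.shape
(2, 17)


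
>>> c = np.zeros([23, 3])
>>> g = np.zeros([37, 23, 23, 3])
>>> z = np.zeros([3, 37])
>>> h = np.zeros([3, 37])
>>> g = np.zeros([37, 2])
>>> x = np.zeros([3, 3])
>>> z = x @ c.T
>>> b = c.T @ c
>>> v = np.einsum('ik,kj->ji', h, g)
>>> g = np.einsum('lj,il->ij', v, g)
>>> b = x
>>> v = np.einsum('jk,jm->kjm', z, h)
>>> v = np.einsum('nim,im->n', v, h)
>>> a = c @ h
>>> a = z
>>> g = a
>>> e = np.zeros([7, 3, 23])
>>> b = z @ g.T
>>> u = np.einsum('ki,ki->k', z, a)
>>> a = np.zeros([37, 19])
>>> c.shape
(23, 3)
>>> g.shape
(3, 23)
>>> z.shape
(3, 23)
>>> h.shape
(3, 37)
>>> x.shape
(3, 3)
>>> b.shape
(3, 3)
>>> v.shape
(23,)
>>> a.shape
(37, 19)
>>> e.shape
(7, 3, 23)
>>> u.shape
(3,)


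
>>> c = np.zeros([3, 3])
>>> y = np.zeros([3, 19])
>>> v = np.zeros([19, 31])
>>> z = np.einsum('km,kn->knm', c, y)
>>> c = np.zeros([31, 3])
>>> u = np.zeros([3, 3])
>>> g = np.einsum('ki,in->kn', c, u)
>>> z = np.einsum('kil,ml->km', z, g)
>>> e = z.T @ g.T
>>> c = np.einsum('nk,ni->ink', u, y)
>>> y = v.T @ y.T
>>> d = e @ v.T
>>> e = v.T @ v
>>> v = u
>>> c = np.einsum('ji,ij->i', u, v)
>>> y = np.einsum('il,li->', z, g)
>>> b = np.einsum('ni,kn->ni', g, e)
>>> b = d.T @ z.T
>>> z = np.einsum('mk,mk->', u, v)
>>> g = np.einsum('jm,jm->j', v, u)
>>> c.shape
(3,)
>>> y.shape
()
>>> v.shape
(3, 3)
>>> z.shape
()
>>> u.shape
(3, 3)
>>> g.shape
(3,)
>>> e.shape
(31, 31)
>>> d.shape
(31, 19)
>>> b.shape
(19, 3)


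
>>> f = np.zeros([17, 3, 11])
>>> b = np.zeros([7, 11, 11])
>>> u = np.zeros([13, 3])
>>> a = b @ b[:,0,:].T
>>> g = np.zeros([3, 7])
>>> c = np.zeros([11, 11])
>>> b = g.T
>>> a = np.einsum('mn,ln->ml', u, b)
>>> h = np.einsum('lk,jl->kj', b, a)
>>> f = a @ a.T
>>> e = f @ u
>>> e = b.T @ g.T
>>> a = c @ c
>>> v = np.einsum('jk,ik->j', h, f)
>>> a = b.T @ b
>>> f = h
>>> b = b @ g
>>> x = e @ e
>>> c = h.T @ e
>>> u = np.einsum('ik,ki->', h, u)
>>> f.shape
(3, 13)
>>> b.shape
(7, 7)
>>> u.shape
()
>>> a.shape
(3, 3)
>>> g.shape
(3, 7)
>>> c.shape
(13, 3)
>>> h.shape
(3, 13)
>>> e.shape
(3, 3)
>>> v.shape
(3,)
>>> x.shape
(3, 3)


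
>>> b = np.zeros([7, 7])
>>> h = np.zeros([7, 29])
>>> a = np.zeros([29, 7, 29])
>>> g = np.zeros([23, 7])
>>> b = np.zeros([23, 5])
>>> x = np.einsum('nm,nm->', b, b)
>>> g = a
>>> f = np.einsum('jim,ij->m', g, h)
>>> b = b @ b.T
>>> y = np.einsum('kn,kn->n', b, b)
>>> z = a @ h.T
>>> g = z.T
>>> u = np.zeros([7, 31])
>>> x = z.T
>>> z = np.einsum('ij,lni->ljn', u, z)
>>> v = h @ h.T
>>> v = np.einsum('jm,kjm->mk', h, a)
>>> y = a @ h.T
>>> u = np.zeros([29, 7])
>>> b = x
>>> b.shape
(7, 7, 29)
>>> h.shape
(7, 29)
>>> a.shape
(29, 7, 29)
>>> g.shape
(7, 7, 29)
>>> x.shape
(7, 7, 29)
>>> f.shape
(29,)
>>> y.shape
(29, 7, 7)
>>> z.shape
(29, 31, 7)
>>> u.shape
(29, 7)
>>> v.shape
(29, 29)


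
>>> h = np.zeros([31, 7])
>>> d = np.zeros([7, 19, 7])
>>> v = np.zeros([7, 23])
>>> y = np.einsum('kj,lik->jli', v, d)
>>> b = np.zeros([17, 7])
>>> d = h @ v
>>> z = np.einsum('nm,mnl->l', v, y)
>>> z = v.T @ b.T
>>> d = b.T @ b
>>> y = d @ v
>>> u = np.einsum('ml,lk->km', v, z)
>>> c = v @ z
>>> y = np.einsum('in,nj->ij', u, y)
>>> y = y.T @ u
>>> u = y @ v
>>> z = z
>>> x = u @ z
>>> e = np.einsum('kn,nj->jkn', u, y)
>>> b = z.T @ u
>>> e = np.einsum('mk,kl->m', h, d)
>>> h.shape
(31, 7)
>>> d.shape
(7, 7)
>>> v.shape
(7, 23)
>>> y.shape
(23, 7)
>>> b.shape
(17, 23)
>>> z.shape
(23, 17)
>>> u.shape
(23, 23)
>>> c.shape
(7, 17)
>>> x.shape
(23, 17)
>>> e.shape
(31,)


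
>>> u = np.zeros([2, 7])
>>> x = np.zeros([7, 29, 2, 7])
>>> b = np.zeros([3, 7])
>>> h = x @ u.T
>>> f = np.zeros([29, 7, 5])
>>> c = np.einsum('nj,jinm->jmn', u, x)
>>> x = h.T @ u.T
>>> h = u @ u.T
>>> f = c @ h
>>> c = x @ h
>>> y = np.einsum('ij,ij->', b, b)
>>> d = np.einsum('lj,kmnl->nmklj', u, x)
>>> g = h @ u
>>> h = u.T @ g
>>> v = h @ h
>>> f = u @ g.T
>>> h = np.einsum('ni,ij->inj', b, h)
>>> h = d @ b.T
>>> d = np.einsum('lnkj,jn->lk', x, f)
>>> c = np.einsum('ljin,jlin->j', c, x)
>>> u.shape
(2, 7)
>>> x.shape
(2, 2, 29, 2)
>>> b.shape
(3, 7)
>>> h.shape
(29, 2, 2, 2, 3)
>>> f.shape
(2, 2)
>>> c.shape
(2,)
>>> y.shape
()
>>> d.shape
(2, 29)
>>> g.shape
(2, 7)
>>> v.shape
(7, 7)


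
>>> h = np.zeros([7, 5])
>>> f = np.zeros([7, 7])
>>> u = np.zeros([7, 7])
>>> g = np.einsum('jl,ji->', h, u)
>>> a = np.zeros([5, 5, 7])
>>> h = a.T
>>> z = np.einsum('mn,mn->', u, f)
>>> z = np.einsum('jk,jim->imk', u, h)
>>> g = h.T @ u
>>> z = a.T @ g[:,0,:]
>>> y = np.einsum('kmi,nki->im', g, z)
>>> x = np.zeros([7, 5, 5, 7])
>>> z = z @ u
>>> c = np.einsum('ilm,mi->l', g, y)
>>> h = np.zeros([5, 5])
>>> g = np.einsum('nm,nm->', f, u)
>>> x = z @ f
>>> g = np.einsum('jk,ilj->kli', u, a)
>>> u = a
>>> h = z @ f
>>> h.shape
(7, 5, 7)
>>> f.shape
(7, 7)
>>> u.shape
(5, 5, 7)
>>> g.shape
(7, 5, 5)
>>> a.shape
(5, 5, 7)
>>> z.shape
(7, 5, 7)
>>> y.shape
(7, 5)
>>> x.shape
(7, 5, 7)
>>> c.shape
(5,)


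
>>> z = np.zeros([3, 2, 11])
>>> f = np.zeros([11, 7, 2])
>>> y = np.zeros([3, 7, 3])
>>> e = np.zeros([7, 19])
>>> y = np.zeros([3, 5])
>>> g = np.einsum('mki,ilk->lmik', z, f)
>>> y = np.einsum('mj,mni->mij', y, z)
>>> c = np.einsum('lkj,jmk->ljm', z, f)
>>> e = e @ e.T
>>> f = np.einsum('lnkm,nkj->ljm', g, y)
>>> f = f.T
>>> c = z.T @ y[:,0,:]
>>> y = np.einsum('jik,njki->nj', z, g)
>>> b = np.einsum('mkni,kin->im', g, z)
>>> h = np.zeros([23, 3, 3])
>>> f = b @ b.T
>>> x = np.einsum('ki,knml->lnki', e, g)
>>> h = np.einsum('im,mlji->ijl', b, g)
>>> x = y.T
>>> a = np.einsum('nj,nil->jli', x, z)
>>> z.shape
(3, 2, 11)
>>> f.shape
(2, 2)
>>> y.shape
(7, 3)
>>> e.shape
(7, 7)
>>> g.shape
(7, 3, 11, 2)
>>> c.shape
(11, 2, 5)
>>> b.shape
(2, 7)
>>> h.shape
(2, 11, 3)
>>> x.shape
(3, 7)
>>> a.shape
(7, 11, 2)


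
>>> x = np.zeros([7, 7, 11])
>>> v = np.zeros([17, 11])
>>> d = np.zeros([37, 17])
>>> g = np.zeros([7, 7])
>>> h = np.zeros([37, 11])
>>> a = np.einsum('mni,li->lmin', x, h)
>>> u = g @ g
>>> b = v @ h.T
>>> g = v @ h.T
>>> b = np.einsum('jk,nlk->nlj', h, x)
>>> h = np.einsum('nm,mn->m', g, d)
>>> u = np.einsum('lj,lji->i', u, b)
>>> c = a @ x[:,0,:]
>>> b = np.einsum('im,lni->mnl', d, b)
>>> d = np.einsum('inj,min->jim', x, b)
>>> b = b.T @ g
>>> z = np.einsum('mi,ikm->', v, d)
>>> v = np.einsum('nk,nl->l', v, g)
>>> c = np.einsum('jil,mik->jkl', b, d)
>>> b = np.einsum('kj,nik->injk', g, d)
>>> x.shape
(7, 7, 11)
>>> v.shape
(37,)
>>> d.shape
(11, 7, 17)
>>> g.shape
(17, 37)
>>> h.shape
(37,)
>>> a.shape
(37, 7, 11, 7)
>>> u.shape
(37,)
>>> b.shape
(7, 11, 37, 17)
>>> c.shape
(7, 17, 37)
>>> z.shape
()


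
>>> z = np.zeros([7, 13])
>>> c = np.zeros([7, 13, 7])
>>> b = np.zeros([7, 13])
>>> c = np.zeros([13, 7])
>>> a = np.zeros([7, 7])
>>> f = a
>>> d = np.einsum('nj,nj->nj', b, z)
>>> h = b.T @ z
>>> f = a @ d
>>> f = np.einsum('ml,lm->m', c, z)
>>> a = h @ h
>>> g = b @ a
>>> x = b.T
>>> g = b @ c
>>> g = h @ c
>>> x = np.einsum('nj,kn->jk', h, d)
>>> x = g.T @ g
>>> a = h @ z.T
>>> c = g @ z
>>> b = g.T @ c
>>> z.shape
(7, 13)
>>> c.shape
(13, 13)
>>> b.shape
(7, 13)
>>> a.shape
(13, 7)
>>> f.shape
(13,)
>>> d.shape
(7, 13)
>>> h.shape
(13, 13)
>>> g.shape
(13, 7)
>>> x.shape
(7, 7)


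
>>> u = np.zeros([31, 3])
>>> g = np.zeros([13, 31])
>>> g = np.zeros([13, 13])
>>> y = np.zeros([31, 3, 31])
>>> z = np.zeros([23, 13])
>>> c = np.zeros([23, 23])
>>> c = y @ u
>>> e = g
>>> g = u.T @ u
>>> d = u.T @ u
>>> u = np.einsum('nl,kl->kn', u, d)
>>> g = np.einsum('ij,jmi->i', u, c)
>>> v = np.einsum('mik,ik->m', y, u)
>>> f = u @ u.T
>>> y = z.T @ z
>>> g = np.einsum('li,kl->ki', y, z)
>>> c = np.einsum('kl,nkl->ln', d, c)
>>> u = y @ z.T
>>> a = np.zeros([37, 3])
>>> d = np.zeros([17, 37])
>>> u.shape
(13, 23)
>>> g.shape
(23, 13)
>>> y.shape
(13, 13)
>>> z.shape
(23, 13)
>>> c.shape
(3, 31)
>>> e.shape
(13, 13)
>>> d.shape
(17, 37)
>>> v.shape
(31,)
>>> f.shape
(3, 3)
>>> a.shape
(37, 3)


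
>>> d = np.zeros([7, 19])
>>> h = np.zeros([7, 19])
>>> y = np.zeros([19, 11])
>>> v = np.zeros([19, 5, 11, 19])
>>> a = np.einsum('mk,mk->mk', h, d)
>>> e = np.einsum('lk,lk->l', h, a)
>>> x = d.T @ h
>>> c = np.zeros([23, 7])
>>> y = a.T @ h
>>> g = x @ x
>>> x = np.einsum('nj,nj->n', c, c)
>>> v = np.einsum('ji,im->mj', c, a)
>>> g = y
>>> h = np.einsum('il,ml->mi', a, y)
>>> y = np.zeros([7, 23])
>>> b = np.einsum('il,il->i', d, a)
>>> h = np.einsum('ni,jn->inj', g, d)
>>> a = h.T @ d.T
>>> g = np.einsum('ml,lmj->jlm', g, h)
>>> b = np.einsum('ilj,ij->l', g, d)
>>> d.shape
(7, 19)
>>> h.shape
(19, 19, 7)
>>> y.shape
(7, 23)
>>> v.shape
(19, 23)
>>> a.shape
(7, 19, 7)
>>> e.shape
(7,)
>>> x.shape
(23,)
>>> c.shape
(23, 7)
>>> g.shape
(7, 19, 19)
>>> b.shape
(19,)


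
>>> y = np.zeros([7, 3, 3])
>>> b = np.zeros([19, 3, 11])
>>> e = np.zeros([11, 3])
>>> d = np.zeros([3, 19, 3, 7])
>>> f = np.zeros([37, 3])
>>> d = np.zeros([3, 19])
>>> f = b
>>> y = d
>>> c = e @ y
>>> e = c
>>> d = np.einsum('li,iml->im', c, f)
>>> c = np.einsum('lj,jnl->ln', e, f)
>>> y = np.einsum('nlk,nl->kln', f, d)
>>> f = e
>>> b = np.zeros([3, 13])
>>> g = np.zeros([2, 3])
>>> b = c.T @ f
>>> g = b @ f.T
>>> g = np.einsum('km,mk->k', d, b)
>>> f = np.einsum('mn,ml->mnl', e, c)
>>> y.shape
(11, 3, 19)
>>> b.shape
(3, 19)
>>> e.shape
(11, 19)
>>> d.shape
(19, 3)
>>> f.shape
(11, 19, 3)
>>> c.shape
(11, 3)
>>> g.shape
(19,)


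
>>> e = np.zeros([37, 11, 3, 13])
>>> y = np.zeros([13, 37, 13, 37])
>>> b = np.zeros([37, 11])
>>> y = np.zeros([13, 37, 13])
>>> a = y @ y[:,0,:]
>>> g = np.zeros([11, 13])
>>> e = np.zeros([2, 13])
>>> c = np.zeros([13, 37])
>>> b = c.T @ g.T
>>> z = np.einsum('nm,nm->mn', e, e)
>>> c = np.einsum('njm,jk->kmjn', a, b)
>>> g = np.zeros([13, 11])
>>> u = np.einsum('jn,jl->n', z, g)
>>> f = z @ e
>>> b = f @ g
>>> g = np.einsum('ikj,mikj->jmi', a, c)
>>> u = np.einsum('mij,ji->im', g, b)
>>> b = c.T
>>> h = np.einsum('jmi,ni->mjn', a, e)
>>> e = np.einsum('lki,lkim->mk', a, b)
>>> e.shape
(11, 37)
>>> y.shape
(13, 37, 13)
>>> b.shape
(13, 37, 13, 11)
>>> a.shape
(13, 37, 13)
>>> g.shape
(13, 11, 13)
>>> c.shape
(11, 13, 37, 13)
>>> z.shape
(13, 2)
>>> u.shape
(11, 13)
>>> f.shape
(13, 13)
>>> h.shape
(37, 13, 2)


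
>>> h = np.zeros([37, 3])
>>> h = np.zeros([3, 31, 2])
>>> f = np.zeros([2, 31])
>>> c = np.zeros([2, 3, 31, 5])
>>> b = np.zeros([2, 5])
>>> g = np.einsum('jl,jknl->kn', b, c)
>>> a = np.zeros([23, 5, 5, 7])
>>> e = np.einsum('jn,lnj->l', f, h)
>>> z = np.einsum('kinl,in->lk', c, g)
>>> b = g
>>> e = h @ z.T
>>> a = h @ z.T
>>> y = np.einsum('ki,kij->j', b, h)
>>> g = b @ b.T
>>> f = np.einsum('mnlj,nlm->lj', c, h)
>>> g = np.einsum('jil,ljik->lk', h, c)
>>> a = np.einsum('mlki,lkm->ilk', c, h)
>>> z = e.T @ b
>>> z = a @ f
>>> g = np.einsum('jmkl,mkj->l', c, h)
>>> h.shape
(3, 31, 2)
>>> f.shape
(31, 5)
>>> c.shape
(2, 3, 31, 5)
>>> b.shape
(3, 31)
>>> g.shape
(5,)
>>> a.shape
(5, 3, 31)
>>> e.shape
(3, 31, 5)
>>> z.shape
(5, 3, 5)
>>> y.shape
(2,)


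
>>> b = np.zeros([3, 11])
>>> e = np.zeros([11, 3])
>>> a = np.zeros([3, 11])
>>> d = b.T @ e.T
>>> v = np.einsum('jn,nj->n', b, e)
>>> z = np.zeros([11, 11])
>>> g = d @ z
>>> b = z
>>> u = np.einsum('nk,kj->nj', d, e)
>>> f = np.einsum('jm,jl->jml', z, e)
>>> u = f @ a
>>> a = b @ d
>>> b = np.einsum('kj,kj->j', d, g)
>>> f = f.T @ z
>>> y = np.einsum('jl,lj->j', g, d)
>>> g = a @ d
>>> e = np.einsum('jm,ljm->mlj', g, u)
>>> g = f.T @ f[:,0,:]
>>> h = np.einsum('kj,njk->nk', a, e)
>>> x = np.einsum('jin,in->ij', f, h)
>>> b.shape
(11,)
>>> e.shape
(11, 11, 11)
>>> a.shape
(11, 11)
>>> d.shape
(11, 11)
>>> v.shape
(11,)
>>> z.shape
(11, 11)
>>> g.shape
(11, 11, 11)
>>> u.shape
(11, 11, 11)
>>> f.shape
(3, 11, 11)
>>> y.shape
(11,)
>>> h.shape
(11, 11)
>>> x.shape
(11, 3)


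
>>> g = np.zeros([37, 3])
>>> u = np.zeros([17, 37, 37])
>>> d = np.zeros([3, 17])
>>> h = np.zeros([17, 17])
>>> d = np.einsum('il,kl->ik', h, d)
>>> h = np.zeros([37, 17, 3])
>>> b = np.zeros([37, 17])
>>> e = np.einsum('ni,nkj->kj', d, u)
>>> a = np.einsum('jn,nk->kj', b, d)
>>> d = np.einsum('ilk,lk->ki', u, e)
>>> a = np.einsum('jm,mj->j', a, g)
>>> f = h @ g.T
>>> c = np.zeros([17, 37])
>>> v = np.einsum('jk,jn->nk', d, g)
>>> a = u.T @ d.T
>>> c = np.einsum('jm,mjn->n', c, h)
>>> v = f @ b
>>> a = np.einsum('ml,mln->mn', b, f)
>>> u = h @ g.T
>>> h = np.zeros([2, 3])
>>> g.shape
(37, 3)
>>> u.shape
(37, 17, 37)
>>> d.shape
(37, 17)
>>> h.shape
(2, 3)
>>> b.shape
(37, 17)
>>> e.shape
(37, 37)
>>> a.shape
(37, 37)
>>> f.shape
(37, 17, 37)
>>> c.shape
(3,)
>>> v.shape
(37, 17, 17)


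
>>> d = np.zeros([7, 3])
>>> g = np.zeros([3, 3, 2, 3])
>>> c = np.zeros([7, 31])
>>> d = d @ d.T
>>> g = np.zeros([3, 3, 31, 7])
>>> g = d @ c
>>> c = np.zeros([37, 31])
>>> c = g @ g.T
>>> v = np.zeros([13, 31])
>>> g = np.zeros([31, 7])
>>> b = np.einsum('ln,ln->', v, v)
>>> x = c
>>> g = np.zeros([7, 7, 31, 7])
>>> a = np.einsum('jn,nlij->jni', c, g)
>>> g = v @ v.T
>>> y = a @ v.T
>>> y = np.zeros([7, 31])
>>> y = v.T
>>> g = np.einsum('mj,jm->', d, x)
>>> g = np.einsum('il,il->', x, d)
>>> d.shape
(7, 7)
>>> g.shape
()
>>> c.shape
(7, 7)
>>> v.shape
(13, 31)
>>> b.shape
()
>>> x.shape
(7, 7)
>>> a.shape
(7, 7, 31)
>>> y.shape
(31, 13)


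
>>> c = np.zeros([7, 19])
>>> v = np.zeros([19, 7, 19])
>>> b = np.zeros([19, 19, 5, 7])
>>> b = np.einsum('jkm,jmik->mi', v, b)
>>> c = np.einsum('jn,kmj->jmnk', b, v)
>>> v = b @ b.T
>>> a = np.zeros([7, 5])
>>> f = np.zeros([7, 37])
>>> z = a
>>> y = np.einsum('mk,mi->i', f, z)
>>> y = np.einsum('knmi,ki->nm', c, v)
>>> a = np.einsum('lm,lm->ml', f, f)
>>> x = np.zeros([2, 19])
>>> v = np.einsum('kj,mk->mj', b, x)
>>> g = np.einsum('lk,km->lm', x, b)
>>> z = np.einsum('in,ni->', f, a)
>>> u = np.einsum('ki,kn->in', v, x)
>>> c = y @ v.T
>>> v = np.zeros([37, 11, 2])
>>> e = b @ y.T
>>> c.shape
(7, 2)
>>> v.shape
(37, 11, 2)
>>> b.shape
(19, 5)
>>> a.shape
(37, 7)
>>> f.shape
(7, 37)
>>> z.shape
()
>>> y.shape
(7, 5)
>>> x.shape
(2, 19)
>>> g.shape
(2, 5)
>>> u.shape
(5, 19)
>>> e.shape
(19, 7)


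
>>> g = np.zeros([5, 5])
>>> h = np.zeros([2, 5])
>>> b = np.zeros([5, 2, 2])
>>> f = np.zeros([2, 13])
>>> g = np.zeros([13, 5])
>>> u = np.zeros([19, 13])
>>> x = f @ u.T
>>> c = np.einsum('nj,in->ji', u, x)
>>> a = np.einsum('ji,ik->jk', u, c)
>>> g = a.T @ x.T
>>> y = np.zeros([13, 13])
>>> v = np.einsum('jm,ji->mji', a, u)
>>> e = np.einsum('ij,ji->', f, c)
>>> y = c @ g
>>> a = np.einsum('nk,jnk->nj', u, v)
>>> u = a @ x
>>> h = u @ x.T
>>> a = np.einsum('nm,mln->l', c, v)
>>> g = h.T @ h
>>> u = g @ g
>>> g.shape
(2, 2)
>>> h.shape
(19, 2)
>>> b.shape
(5, 2, 2)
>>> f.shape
(2, 13)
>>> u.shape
(2, 2)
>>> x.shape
(2, 19)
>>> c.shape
(13, 2)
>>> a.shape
(19,)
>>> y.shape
(13, 2)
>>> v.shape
(2, 19, 13)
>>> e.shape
()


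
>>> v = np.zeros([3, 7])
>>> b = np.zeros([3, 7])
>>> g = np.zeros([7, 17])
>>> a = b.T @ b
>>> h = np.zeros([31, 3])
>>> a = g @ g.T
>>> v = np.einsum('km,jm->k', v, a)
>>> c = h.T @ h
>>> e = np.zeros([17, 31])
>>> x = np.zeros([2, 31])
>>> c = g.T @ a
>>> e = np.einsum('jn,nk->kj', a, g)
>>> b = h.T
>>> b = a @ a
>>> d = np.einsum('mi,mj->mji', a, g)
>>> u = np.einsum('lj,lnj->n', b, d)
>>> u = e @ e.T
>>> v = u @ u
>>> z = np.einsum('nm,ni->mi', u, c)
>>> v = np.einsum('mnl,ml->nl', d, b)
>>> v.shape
(17, 7)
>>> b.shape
(7, 7)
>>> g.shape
(7, 17)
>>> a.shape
(7, 7)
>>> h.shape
(31, 3)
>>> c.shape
(17, 7)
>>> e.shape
(17, 7)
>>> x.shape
(2, 31)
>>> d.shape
(7, 17, 7)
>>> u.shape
(17, 17)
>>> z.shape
(17, 7)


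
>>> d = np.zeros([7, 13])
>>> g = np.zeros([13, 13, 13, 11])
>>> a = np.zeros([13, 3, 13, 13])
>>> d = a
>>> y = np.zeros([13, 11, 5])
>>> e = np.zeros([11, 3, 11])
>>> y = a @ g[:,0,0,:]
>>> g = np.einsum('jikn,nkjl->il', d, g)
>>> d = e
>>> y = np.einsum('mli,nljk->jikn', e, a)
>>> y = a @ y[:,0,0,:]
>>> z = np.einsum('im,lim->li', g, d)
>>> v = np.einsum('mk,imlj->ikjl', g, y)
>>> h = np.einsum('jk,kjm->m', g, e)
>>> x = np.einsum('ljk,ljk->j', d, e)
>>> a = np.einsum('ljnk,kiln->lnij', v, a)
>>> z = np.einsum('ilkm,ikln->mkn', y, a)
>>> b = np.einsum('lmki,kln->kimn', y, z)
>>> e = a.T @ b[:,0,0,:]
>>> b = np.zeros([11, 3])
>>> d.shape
(11, 3, 11)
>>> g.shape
(3, 11)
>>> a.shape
(13, 13, 3, 11)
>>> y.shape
(13, 3, 13, 13)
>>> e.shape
(11, 3, 13, 11)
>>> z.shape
(13, 13, 11)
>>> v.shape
(13, 11, 13, 13)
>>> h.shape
(11,)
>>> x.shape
(3,)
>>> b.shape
(11, 3)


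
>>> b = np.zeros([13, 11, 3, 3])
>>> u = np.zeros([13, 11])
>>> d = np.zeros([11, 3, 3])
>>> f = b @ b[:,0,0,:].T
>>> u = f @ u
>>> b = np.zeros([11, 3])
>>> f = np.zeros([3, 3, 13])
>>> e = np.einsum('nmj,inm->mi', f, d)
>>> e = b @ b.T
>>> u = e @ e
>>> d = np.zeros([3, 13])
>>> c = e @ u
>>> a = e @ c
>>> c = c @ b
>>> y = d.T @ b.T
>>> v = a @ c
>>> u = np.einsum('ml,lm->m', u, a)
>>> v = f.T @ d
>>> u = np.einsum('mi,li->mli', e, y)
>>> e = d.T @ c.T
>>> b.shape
(11, 3)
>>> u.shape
(11, 13, 11)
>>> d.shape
(3, 13)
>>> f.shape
(3, 3, 13)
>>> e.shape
(13, 11)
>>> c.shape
(11, 3)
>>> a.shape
(11, 11)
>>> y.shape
(13, 11)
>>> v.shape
(13, 3, 13)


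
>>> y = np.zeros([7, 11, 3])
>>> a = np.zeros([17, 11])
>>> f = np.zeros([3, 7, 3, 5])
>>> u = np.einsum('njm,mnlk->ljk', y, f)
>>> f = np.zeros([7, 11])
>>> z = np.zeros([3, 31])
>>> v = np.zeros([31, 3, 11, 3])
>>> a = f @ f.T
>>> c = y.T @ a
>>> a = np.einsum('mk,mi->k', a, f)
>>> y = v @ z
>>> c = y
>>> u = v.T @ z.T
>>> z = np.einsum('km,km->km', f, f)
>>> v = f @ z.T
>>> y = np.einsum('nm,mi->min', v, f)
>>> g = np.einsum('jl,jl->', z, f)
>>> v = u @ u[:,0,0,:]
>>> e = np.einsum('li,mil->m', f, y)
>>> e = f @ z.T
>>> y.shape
(7, 11, 7)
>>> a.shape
(7,)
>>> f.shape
(7, 11)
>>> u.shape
(3, 11, 3, 3)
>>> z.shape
(7, 11)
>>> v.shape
(3, 11, 3, 3)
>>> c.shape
(31, 3, 11, 31)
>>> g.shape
()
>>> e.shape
(7, 7)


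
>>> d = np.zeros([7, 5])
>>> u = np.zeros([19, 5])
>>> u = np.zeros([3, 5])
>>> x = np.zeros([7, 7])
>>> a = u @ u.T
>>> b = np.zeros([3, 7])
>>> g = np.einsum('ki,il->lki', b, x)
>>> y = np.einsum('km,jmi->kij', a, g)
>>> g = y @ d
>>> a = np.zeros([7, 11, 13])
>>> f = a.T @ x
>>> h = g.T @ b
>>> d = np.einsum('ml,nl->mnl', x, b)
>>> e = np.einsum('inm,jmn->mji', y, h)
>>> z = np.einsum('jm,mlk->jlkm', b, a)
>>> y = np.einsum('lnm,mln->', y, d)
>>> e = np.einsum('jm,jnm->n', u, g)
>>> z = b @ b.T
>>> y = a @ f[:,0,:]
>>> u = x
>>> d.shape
(7, 3, 7)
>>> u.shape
(7, 7)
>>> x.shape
(7, 7)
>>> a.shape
(7, 11, 13)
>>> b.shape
(3, 7)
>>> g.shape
(3, 7, 5)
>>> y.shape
(7, 11, 7)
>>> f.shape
(13, 11, 7)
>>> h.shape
(5, 7, 7)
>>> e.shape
(7,)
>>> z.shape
(3, 3)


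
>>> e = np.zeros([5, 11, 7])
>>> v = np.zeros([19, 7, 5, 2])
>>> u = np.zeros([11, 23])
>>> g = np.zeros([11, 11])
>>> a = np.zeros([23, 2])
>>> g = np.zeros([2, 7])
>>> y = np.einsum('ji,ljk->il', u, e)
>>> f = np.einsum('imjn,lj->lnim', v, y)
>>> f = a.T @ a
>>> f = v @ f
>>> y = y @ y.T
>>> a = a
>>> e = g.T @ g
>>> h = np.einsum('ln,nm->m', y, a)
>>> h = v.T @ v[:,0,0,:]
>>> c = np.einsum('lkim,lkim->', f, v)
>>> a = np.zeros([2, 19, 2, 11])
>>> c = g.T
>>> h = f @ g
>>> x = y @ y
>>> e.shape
(7, 7)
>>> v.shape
(19, 7, 5, 2)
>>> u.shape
(11, 23)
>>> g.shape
(2, 7)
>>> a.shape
(2, 19, 2, 11)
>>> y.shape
(23, 23)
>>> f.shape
(19, 7, 5, 2)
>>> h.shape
(19, 7, 5, 7)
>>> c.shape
(7, 2)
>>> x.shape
(23, 23)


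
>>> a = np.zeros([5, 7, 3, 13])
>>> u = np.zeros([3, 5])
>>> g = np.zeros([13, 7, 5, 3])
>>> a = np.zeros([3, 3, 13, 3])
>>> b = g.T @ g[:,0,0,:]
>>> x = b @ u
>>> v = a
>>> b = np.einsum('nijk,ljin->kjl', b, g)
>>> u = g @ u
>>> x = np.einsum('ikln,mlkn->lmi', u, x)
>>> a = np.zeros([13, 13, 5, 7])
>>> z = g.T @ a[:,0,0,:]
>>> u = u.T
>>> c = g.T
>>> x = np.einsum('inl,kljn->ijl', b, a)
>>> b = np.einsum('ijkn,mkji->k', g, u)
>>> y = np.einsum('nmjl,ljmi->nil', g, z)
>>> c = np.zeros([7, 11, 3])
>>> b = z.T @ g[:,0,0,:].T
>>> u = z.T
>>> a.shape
(13, 13, 5, 7)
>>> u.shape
(7, 7, 5, 3)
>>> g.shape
(13, 7, 5, 3)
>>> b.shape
(7, 7, 5, 13)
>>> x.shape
(3, 5, 13)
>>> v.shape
(3, 3, 13, 3)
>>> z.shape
(3, 5, 7, 7)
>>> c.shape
(7, 11, 3)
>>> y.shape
(13, 7, 3)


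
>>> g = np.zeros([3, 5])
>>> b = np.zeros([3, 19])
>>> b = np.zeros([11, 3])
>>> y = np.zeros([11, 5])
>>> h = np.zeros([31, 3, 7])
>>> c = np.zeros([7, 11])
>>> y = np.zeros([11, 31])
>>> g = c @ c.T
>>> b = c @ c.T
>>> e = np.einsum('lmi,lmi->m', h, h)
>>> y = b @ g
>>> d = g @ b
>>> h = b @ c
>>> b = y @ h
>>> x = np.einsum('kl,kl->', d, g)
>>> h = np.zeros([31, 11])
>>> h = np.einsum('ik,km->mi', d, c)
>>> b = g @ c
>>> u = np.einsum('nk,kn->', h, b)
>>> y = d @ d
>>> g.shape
(7, 7)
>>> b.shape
(7, 11)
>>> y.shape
(7, 7)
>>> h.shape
(11, 7)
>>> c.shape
(7, 11)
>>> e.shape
(3,)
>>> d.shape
(7, 7)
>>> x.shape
()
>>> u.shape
()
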